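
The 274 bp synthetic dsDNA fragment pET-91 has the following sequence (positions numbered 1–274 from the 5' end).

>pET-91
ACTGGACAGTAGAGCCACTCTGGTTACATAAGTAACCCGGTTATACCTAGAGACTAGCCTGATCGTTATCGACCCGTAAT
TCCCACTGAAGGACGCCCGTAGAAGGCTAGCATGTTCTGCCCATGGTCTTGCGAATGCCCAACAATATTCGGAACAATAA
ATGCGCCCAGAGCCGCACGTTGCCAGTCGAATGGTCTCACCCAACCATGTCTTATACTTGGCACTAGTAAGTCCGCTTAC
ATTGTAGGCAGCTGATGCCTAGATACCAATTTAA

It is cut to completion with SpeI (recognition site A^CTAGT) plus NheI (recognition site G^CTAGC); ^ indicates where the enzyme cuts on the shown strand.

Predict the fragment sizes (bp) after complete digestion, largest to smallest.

The SpeI site (ACTAGT) starts at position 223.
SpeI cuts after the first base of each site, so after position 223.
The NheI site (GCTAGC) starts at position 106.
NheI cuts after the first base of each site, so after position 106.
Combined cut positions: 106, 223.
Linear molecule, 2 cuts → 3 fragments:
  1–106 → 106 bp
  107–223 → 117 bp
  224–274 → 51 bp
Sorted largest to smallest: 117, 106, 51 bp.

117, 106, 51 bp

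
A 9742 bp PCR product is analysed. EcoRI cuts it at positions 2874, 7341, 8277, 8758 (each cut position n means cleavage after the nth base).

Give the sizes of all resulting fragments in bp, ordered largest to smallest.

Linear molecule, 4 cuts → 5 fragments:
  2874 − 0 = 2874 bp
  7341 − 2874 = 4467 bp
  8277 − 7341 = 936 bp
  8758 − 8277 = 481 bp
  9742 − 8758 = 984 bp
Sorted largest to smallest: 4467, 2874, 984, 936, 481 bp.

4467, 2874, 984, 936, 481 bp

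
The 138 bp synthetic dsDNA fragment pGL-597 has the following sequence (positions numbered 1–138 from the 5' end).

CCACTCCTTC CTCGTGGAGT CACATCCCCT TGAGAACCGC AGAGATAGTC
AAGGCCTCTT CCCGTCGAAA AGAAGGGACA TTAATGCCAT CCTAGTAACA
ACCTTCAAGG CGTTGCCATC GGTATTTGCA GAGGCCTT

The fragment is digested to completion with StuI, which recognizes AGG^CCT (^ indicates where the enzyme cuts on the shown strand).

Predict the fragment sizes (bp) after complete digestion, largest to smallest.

80, 54, 4 bp

StuI sites (AGGCCT) start at positions 52, 132.
StuI cuts after base 3 of each site, so after positions 54, 134.
Linear molecule, 2 cuts → 3 fragments:
  1–54 → 54 bp
  55–134 → 80 bp
  135–138 → 4 bp
Sorted largest to smallest: 80, 54, 4 bp.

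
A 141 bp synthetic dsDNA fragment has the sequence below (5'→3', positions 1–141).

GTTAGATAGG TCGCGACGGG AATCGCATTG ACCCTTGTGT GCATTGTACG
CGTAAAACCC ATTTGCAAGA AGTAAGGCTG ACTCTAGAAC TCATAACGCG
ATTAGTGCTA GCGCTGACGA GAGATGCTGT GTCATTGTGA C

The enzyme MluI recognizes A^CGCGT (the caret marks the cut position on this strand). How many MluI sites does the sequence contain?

ACGCGT occurs starting at position 48.
MluI cuts at 1 site.

1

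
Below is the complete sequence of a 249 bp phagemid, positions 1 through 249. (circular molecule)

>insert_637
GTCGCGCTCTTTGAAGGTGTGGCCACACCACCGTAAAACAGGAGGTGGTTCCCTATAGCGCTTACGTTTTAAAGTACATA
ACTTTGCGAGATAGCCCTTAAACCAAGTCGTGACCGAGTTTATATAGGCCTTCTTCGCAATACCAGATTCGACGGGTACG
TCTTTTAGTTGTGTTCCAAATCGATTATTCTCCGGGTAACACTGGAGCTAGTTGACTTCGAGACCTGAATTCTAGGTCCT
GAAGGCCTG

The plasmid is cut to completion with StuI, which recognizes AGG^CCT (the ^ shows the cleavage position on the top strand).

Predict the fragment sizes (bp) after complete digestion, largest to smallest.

StuI sites (AGGCCT) start at positions 126, 243.
StuI cuts after base 3 of each site, so after positions 128, 245.
Circular molecule, 2 cuts → 2 fragments:
  129–245 → 117 bp
  246–249 then 1–128 → 4 + 128 = 132 bp
Sorted largest to smallest: 132, 117 bp.

132, 117 bp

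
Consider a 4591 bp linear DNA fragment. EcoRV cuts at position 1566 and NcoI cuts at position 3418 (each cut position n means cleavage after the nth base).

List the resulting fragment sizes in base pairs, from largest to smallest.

Combined cut positions (sorted): 1566, 3418.
Linear molecule, 2 cuts → 3 fragments:
  1566 − 0 = 1566 bp
  3418 − 1566 = 1852 bp
  4591 − 3418 = 1173 bp
Sorted largest to smallest: 1852, 1566, 1173 bp.

1852, 1566, 1173 bp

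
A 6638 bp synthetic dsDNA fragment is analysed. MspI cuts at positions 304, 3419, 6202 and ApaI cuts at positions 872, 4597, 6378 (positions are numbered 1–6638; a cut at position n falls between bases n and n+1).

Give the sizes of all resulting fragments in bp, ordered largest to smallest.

Combined cut positions (sorted): 304, 872, 3419, 4597, 6202, 6378.
Linear molecule, 6 cuts → 7 fragments:
  304 − 0 = 304 bp
  872 − 304 = 568 bp
  3419 − 872 = 2547 bp
  4597 − 3419 = 1178 bp
  6202 − 4597 = 1605 bp
  6378 − 6202 = 176 bp
  6638 − 6378 = 260 bp
Sorted largest to smallest: 2547, 1605, 1178, 568, 304, 260, 176 bp.

2547, 1605, 1178, 568, 304, 260, 176 bp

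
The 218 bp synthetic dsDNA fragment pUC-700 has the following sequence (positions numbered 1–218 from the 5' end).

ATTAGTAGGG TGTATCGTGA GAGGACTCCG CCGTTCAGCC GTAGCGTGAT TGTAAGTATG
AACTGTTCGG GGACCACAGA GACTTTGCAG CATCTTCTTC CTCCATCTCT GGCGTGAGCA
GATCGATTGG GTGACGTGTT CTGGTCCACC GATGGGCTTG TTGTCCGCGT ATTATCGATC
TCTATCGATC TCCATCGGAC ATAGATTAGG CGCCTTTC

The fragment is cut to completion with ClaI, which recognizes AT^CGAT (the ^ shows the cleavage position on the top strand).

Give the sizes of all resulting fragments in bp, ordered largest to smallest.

ClaI sites (ATCGAT) start at positions 122, 174, 184.
ClaI cuts after base 2 of each site, so after positions 123, 175, 185.
Linear molecule, 3 cuts → 4 fragments:
  1–123 → 123 bp
  124–175 → 52 bp
  176–185 → 10 bp
  186–218 → 33 bp
Sorted largest to smallest: 123, 52, 33, 10 bp.

123, 52, 33, 10 bp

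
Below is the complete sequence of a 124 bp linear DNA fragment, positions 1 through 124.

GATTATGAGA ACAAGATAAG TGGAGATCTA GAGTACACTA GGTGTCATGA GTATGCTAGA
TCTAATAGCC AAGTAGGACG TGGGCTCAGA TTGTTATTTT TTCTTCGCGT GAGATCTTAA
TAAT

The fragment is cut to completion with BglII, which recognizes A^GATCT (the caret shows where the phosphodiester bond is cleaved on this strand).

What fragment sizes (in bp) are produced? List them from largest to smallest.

54, 34, 24, 12 bp

BglII sites (AGATCT) start at positions 24, 58, 112.
BglII cuts after the first base of each site, so after positions 24, 58, 112.
Linear molecule, 3 cuts → 4 fragments:
  1–24 → 24 bp
  25–58 → 34 bp
  59–112 → 54 bp
  113–124 → 12 bp
Sorted largest to smallest: 54, 34, 24, 12 bp.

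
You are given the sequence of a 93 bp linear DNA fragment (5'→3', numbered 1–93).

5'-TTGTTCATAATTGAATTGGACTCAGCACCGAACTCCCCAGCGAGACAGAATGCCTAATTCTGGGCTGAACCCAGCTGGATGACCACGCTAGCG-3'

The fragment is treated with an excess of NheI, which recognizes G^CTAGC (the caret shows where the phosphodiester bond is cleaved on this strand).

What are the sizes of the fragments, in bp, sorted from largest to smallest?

87, 6 bp

The NheI site (GCTAGC) starts at position 87.
NheI cuts after the first base of each site, so after position 87.
Linear molecule, 1 cut → 2 fragments:
  1–87 → 87 bp
  88–93 → 6 bp
Sorted largest to smallest: 87, 6 bp.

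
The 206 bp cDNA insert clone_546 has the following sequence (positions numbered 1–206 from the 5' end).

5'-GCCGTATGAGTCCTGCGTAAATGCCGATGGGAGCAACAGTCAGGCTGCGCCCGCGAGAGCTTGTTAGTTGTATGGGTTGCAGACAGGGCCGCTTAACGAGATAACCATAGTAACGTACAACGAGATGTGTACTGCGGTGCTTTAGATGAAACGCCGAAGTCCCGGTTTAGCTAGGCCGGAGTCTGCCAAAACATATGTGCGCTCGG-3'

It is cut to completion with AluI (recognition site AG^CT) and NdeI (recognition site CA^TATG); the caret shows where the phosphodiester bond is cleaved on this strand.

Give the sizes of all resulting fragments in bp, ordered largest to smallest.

AluI sites (AGCT) start at positions 58, 169.
AluI cuts after base 2 of each site, so after positions 59, 170.
The NdeI site (CATATG) starts at position 192.
NdeI cuts after base 2 of each site, so after position 193.
Combined cut positions: 59, 170, 193.
Linear molecule, 3 cuts → 4 fragments:
  1–59 → 59 bp
  60–170 → 111 bp
  171–193 → 23 bp
  194–206 → 13 bp
Sorted largest to smallest: 111, 59, 23, 13 bp.

111, 59, 23, 13 bp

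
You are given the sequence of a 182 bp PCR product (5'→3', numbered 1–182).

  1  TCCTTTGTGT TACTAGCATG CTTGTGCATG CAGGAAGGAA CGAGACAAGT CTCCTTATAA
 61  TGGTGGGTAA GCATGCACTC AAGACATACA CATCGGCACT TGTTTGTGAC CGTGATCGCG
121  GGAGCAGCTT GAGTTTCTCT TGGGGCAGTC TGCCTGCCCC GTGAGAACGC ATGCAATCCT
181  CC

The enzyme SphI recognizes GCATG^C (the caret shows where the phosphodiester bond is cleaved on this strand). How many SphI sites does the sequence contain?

4

GCATGC occurs starting at positions 16, 26, 71, 169.
SphI cuts at 4 sites.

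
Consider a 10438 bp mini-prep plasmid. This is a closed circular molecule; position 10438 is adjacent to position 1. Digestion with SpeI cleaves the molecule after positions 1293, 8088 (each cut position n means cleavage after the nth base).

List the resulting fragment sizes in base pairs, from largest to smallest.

Circular molecule, 2 cuts → 2 fragments:
  8088 − 1293 = 6795 bp
  wrap: 10438 − 8088 + 1293 = 3643 bp
Sorted largest to smallest: 6795, 3643 bp.

6795, 3643 bp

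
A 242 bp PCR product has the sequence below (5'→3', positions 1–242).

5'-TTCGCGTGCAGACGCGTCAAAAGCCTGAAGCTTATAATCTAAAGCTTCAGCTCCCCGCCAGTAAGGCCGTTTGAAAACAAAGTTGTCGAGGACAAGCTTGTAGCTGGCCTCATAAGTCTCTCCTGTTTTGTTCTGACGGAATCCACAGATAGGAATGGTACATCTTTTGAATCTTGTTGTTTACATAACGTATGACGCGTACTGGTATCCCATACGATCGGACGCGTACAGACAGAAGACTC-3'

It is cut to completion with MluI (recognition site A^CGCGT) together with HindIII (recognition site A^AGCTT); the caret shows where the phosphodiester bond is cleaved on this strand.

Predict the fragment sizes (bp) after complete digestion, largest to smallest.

101, 52, 27, 20, 16, 14, 12 bp

MluI sites (ACGCGT) start at positions 12, 195, 222.
MluI cuts after the first base of each site, so after positions 12, 195, 222.
HindIII sites (AAGCTT) start at positions 28, 42, 94.
HindIII cuts after the first base of each site, so after positions 28, 42, 94.
Combined cut positions: 12, 28, 42, 94, 195, 222.
Linear molecule, 6 cuts → 7 fragments:
  1–12 → 12 bp
  13–28 → 16 bp
  29–42 → 14 bp
  43–94 → 52 bp
  95–195 → 101 bp
  196–222 → 27 bp
  223–242 → 20 bp
Sorted largest to smallest: 101, 52, 27, 20, 16, 14, 12 bp.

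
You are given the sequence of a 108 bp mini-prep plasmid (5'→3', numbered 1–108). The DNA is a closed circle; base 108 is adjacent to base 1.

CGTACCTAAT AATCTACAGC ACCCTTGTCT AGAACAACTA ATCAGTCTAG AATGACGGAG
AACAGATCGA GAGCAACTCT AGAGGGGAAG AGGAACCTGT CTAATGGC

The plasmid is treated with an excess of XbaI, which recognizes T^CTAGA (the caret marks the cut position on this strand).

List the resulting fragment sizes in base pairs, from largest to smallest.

XbaI sites (TCTAGA) start at positions 28, 46, 78.
XbaI cuts after the first base of each site, so after positions 28, 46, 78.
Circular molecule, 3 cuts → 3 fragments:
  29–46 → 18 bp
  47–78 → 32 bp
  79–108 then 1–28 → 30 + 28 = 58 bp
Sorted largest to smallest: 58, 32, 18 bp.

58, 32, 18 bp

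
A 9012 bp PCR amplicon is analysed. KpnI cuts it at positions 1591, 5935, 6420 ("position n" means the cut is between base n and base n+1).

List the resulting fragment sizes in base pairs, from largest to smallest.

4344, 2592, 1591, 485 bp

Linear molecule, 3 cuts → 4 fragments:
  1591 − 0 = 1591 bp
  5935 − 1591 = 4344 bp
  6420 − 5935 = 485 bp
  9012 − 6420 = 2592 bp
Sorted largest to smallest: 4344, 2592, 1591, 485 bp.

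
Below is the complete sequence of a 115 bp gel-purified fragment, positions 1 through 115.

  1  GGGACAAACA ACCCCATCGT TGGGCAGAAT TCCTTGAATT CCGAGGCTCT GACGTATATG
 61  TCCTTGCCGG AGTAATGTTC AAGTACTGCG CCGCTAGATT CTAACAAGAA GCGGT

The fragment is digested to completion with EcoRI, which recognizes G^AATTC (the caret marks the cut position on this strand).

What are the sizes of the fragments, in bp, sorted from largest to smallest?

79, 27, 9 bp

EcoRI sites (GAATTC) start at positions 27, 36.
EcoRI cuts after the first base of each site, so after positions 27, 36.
Linear molecule, 2 cuts → 3 fragments:
  1–27 → 27 bp
  28–36 → 9 bp
  37–115 → 79 bp
Sorted largest to smallest: 79, 27, 9 bp.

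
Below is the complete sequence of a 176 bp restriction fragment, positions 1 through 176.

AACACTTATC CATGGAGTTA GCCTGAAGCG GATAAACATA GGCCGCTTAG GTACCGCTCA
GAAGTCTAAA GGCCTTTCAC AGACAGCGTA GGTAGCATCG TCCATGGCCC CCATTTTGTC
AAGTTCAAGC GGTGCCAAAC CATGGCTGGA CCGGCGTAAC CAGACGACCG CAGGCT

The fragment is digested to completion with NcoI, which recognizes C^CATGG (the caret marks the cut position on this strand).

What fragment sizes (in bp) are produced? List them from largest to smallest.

92, 38, 36, 10 bp

NcoI sites (CCATGG) start at positions 10, 102, 140.
NcoI cuts after the first base of each site, so after positions 10, 102, 140.
Linear molecule, 3 cuts → 4 fragments:
  1–10 → 10 bp
  11–102 → 92 bp
  103–140 → 38 bp
  141–176 → 36 bp
Sorted largest to smallest: 92, 38, 36, 10 bp.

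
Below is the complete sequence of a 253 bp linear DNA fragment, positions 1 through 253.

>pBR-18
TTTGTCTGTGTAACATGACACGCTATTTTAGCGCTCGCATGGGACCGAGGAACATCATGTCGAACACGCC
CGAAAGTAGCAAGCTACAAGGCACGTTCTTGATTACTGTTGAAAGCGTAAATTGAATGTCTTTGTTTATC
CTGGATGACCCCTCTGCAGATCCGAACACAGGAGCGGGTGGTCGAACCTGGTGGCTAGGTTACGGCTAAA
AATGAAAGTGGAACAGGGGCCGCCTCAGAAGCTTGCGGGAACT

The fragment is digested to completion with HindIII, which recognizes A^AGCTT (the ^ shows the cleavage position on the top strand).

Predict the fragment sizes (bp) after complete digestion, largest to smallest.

The HindIII site (AAGCTT) starts at position 239.
HindIII cuts after the first base of each site, so after position 239.
Linear molecule, 1 cut → 2 fragments:
  1–239 → 239 bp
  240–253 → 14 bp
Sorted largest to smallest: 239, 14 bp.

239, 14 bp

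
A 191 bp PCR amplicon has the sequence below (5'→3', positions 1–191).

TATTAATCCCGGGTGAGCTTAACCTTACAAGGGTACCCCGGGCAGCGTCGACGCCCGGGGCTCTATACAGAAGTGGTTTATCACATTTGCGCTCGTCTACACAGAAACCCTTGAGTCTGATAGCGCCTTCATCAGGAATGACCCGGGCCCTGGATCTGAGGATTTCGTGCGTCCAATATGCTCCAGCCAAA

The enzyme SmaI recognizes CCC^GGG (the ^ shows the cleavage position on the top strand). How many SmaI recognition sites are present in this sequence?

4

CCCGGG occurs starting at positions 8, 37, 54, 142.
SmaI cuts at 4 sites.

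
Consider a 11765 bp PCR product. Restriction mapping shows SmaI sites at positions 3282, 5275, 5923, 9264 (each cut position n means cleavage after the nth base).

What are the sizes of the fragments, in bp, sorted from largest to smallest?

3341, 3282, 2501, 1993, 648 bp

Linear molecule, 4 cuts → 5 fragments:
  3282 − 0 = 3282 bp
  5275 − 3282 = 1993 bp
  5923 − 5275 = 648 bp
  9264 − 5923 = 3341 bp
  11765 − 9264 = 2501 bp
Sorted largest to smallest: 3341, 3282, 2501, 1993, 648 bp.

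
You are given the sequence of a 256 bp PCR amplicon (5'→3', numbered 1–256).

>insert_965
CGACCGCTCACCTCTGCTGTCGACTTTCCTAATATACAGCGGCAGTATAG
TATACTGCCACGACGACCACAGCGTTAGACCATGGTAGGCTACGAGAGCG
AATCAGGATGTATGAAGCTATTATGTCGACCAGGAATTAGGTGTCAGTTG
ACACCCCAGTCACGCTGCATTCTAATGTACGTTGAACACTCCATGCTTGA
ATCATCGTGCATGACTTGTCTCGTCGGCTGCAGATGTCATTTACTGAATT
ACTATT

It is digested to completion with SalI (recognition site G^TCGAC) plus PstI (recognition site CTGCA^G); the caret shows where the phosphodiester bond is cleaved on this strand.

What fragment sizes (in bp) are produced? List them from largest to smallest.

107, 106, 24, 19 bp

SalI sites (GTCGAC) start at positions 19, 125.
SalI cuts after the first base of each site, so after positions 19, 125.
The PstI site (CTGCAG) starts at position 228.
PstI cuts after base 5 of each site (before the last base), so after position 232.
Combined cut positions: 19, 125, 232.
Linear molecule, 3 cuts → 4 fragments:
  1–19 → 19 bp
  20–125 → 106 bp
  126–232 → 107 bp
  233–256 → 24 bp
Sorted largest to smallest: 107, 106, 24, 19 bp.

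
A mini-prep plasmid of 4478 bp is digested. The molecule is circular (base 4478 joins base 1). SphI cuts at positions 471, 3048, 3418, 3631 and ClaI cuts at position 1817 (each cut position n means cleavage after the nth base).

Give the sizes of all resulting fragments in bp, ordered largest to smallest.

1346, 1318, 1231, 370, 213 bp

Combined cut positions (sorted): 471, 1817, 3048, 3418, 3631.
Circular molecule, 5 cuts → 5 fragments:
  1817 − 471 = 1346 bp
  3048 − 1817 = 1231 bp
  3418 − 3048 = 370 bp
  3631 − 3418 = 213 bp
  wrap: 4478 − 3631 + 471 = 1318 bp
Sorted largest to smallest: 1346, 1318, 1231, 370, 213 bp.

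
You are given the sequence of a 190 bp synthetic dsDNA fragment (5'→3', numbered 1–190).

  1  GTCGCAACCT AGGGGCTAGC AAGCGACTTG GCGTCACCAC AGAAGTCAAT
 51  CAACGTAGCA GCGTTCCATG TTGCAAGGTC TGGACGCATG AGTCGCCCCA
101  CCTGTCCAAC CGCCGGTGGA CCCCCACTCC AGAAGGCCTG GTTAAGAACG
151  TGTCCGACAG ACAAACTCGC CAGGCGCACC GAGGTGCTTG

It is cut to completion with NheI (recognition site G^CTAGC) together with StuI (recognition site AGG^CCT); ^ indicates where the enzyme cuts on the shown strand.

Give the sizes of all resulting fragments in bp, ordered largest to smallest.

121, 54, 15 bp

The NheI site (GCTAGC) starts at position 15.
NheI cuts after the first base of each site, so after position 15.
The StuI site (AGGCCT) starts at position 134.
StuI cuts after base 3 of each site, so after position 136.
Combined cut positions: 15, 136.
Linear molecule, 2 cuts → 3 fragments:
  1–15 → 15 bp
  16–136 → 121 bp
  137–190 → 54 bp
Sorted largest to smallest: 121, 54, 15 bp.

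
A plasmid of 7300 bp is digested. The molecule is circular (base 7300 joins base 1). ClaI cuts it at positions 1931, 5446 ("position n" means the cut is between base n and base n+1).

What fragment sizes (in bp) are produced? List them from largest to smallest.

Circular molecule, 2 cuts → 2 fragments:
  5446 − 1931 = 3515 bp
  wrap: 7300 − 5446 + 1931 = 3785 bp
Sorted largest to smallest: 3785, 3515 bp.

3785, 3515 bp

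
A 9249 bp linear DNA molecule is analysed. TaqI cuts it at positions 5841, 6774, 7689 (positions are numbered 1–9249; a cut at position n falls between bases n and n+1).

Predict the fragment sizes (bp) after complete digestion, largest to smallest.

5841, 1560, 933, 915 bp

Linear molecule, 3 cuts → 4 fragments:
  5841 − 0 = 5841 bp
  6774 − 5841 = 933 bp
  7689 − 6774 = 915 bp
  9249 − 7689 = 1560 bp
Sorted largest to smallest: 5841, 1560, 933, 915 bp.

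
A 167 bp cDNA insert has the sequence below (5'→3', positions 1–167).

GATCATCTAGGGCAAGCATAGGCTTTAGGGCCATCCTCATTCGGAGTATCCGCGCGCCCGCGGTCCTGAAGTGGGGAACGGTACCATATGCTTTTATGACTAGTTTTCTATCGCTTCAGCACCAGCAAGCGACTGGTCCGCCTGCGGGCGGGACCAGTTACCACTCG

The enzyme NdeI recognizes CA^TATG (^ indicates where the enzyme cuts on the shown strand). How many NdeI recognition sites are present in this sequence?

CATATG occurs starting at position 85.
NdeI cuts at 1 site.

1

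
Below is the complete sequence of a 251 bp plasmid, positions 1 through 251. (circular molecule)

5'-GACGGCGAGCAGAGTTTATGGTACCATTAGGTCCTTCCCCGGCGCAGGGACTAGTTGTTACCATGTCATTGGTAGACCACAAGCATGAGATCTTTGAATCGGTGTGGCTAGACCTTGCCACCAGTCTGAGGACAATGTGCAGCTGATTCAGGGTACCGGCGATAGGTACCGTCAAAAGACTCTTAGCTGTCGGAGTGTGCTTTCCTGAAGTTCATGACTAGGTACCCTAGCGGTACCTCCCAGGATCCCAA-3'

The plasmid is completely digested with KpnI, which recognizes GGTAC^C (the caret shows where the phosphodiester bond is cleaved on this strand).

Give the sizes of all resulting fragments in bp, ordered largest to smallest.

132, 56, 39, 13, 11 bp

KpnI sites (GGTACC) start at positions 20, 152, 165, 221, 232.
KpnI cuts after base 5 of each site (before the last base), so after positions 24, 156, 169, 225, 236.
Circular molecule, 5 cuts → 5 fragments:
  25–156 → 132 bp
  157–169 → 13 bp
  170–225 → 56 bp
  226–236 → 11 bp
  237–251 then 1–24 → 15 + 24 = 39 bp
Sorted largest to smallest: 132, 56, 39, 13, 11 bp.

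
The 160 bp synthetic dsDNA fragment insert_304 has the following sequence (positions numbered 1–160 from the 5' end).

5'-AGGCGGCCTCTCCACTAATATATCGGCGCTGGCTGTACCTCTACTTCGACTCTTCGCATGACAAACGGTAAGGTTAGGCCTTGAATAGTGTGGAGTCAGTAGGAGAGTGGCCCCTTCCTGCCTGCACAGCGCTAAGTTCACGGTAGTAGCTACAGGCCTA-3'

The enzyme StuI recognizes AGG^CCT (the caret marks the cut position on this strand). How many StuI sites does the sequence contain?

2

AGGCCT occurs starting at positions 76, 154.
StuI cuts at 2 sites.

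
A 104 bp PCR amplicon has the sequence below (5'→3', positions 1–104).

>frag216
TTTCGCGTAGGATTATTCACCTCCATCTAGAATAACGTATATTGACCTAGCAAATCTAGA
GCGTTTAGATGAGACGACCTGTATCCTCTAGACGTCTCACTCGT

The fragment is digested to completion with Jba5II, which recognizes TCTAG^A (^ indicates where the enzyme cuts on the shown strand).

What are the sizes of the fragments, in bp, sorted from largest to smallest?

Jba5II sites (TCTAGA) start at positions 26, 55, 87.
Jba5II cuts after base 5 of each site (before the last base), so after positions 30, 59, 91.
Linear molecule, 3 cuts → 4 fragments:
  1–30 → 30 bp
  31–59 → 29 bp
  60–91 → 32 bp
  92–104 → 13 bp
Sorted largest to smallest: 32, 30, 29, 13 bp.

32, 30, 29, 13 bp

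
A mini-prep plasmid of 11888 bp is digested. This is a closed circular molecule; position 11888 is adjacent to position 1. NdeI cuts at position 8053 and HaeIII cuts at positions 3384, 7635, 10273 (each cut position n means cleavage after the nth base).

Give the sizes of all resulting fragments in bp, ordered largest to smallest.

4999, 4251, 2220, 418 bp

Combined cut positions (sorted): 3384, 7635, 8053, 10273.
Circular molecule, 4 cuts → 4 fragments:
  7635 − 3384 = 4251 bp
  8053 − 7635 = 418 bp
  10273 − 8053 = 2220 bp
  wrap: 11888 − 10273 + 3384 = 4999 bp
Sorted largest to smallest: 4999, 4251, 2220, 418 bp.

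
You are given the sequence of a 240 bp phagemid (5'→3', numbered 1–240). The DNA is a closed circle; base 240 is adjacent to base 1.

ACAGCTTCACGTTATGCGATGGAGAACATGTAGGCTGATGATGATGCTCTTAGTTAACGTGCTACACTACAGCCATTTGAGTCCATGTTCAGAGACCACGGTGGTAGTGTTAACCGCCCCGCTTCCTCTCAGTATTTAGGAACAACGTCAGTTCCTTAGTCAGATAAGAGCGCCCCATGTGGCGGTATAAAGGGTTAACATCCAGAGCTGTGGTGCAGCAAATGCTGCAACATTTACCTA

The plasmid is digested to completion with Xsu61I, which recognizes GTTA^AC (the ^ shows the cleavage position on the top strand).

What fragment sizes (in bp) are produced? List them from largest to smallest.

Xsu61I sites (GTTAAC) start at positions 53, 109, 194.
Xsu61I cuts after base 4 of each site, so after positions 56, 112, 197.
Circular molecule, 3 cuts → 3 fragments:
  57–112 → 56 bp
  113–197 → 85 bp
  198–240 then 1–56 → 43 + 56 = 99 bp
Sorted largest to smallest: 99, 85, 56 bp.

99, 85, 56 bp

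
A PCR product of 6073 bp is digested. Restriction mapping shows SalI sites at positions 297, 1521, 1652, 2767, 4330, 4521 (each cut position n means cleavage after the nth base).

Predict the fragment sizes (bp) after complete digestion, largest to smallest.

Linear molecule, 6 cuts → 7 fragments:
  297 − 0 = 297 bp
  1521 − 297 = 1224 bp
  1652 − 1521 = 131 bp
  2767 − 1652 = 1115 bp
  4330 − 2767 = 1563 bp
  4521 − 4330 = 191 bp
  6073 − 4521 = 1552 bp
Sorted largest to smallest: 1563, 1552, 1224, 1115, 297, 191, 131 bp.

1563, 1552, 1224, 1115, 297, 191, 131 bp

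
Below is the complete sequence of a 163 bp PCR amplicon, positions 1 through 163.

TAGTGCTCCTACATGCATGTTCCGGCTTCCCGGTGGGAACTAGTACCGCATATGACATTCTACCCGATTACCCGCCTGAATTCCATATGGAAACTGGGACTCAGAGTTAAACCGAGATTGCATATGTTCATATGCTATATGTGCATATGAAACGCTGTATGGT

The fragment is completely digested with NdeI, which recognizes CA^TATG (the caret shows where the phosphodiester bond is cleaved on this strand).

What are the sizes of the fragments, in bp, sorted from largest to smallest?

50, 37, 35, 18, 15, 8 bp

NdeI sites (CATATG) start at positions 49, 84, 121, 129, 144.
NdeI cuts after base 2 of each site, so after positions 50, 85, 122, 130, 145.
Linear molecule, 5 cuts → 6 fragments:
  1–50 → 50 bp
  51–85 → 35 bp
  86–122 → 37 bp
  123–130 → 8 bp
  131–145 → 15 bp
  146–163 → 18 bp
Sorted largest to smallest: 50, 37, 35, 18, 15, 8 bp.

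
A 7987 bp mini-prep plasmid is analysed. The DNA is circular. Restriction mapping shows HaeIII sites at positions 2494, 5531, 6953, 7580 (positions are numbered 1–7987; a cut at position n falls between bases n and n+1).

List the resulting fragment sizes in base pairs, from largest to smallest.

Circular molecule, 4 cuts → 4 fragments:
  5531 − 2494 = 3037 bp
  6953 − 5531 = 1422 bp
  7580 − 6953 = 627 bp
  wrap: 7987 − 7580 + 2494 = 2901 bp
Sorted largest to smallest: 3037, 2901, 1422, 627 bp.

3037, 2901, 1422, 627 bp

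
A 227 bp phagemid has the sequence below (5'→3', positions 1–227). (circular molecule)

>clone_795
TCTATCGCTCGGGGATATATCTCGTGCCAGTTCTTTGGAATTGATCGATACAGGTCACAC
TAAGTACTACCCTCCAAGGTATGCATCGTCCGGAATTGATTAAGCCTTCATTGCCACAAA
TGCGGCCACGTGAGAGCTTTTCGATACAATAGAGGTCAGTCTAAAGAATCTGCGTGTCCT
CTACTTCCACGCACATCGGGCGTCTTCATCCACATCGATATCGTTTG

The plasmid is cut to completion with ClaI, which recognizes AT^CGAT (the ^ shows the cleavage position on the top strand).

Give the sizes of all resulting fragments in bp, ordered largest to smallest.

170, 57 bp

ClaI sites (ATCGAT) start at positions 44, 214.
ClaI cuts after base 2 of each site, so after positions 45, 215.
Circular molecule, 2 cuts → 2 fragments:
  46–215 → 170 bp
  216–227 then 1–45 → 12 + 45 = 57 bp
Sorted largest to smallest: 170, 57 bp.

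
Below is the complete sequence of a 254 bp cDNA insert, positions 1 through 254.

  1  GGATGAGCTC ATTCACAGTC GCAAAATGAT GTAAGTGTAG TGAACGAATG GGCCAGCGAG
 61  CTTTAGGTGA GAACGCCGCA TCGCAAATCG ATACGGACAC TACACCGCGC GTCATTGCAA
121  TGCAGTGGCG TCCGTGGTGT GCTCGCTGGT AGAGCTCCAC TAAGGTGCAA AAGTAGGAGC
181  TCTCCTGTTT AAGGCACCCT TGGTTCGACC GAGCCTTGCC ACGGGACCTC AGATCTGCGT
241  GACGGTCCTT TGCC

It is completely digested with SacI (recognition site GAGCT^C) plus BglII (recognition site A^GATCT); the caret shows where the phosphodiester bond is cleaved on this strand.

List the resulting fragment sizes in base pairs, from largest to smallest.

147, 50, 25, 23, 9 bp

SacI sites (GAGCTC) start at positions 5, 152, 177.
SacI cuts after base 5 of each site (before the last base), so after positions 9, 156, 181.
The BglII site (AGATCT) starts at position 231.
BglII cuts after the first base of each site, so after position 231.
Combined cut positions: 9, 156, 181, 231.
Linear molecule, 4 cuts → 5 fragments:
  1–9 → 9 bp
  10–156 → 147 bp
  157–181 → 25 bp
  182–231 → 50 bp
  232–254 → 23 bp
Sorted largest to smallest: 147, 50, 25, 23, 9 bp.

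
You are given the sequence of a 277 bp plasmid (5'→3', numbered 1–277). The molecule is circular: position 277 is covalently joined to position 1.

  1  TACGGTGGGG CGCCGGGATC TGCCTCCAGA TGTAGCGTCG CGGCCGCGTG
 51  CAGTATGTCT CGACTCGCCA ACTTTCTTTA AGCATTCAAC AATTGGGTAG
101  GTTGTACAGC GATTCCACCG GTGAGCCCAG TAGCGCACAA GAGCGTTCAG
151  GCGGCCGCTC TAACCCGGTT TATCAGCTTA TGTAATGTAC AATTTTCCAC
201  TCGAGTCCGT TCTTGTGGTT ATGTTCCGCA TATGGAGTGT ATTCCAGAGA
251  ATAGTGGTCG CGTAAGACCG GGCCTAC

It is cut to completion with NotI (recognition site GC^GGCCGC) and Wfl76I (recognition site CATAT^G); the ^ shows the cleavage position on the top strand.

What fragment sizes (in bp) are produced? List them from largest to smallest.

111, 85, 81 bp

NotI sites (GCGGCCGC) start at positions 40, 151.
NotI cuts after base 2 of each site, so after positions 41, 152.
The Wfl76I site (CATATG) starts at position 229.
Wfl76I cuts after base 5 of each site (before the last base), so after position 233.
Combined cut positions: 41, 152, 233.
Circular molecule, 3 cuts → 3 fragments:
  42–152 → 111 bp
  153–233 → 81 bp
  234–277 then 1–41 → 44 + 41 = 85 bp
Sorted largest to smallest: 111, 85, 81 bp.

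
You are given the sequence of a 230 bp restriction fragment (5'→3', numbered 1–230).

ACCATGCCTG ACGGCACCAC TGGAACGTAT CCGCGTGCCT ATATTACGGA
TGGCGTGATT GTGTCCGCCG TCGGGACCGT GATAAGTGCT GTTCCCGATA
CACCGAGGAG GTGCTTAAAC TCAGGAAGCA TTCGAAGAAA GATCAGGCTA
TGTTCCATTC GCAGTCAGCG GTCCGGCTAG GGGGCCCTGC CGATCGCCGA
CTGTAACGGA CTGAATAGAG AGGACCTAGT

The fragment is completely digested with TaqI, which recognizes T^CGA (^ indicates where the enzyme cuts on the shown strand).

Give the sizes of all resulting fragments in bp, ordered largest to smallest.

132, 98 bp

The TaqI site (TCGA) starts at position 132.
TaqI cuts after the first base of each site, so after position 132.
Linear molecule, 1 cut → 2 fragments:
  1–132 → 132 bp
  133–230 → 98 bp
Sorted largest to smallest: 132, 98 bp.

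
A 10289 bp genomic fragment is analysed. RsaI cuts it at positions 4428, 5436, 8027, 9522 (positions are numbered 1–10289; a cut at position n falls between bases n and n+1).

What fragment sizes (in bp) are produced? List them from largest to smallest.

Linear molecule, 4 cuts → 5 fragments:
  4428 − 0 = 4428 bp
  5436 − 4428 = 1008 bp
  8027 − 5436 = 2591 bp
  9522 − 8027 = 1495 bp
  10289 − 9522 = 767 bp
Sorted largest to smallest: 4428, 2591, 1495, 1008, 767 bp.

4428, 2591, 1495, 1008, 767 bp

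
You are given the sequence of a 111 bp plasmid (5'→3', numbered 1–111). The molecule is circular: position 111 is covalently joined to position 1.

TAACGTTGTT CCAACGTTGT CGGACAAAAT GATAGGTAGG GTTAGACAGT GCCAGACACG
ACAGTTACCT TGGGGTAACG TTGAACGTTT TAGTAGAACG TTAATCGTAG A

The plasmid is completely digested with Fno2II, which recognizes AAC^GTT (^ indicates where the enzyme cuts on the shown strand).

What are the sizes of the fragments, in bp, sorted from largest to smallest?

64, 16, 13, 11, 7 bp

Fno2II sites (AACGTT) start at positions 2, 13, 77, 84, 97.
Fno2II cuts after base 3 of each site, so after positions 4, 15, 79, 86, 99.
Circular molecule, 5 cuts → 5 fragments:
  5–15 → 11 bp
  16–79 → 64 bp
  80–86 → 7 bp
  87–99 → 13 bp
  100–111 then 1–4 → 12 + 4 = 16 bp
Sorted largest to smallest: 64, 16, 13, 11, 7 bp.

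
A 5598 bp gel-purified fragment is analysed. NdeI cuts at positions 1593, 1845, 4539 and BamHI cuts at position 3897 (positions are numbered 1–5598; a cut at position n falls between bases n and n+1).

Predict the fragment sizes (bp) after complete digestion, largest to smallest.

2052, 1593, 1059, 642, 252 bp

Combined cut positions (sorted): 1593, 1845, 3897, 4539.
Linear molecule, 4 cuts → 5 fragments:
  1593 − 0 = 1593 bp
  1845 − 1593 = 252 bp
  3897 − 1845 = 2052 bp
  4539 − 3897 = 642 bp
  5598 − 4539 = 1059 bp
Sorted largest to smallest: 2052, 1593, 1059, 642, 252 bp.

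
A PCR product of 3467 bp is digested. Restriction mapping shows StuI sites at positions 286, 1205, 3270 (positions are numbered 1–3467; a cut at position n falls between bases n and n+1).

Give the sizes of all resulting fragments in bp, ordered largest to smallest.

Linear molecule, 3 cuts → 4 fragments:
  286 − 0 = 286 bp
  1205 − 286 = 919 bp
  3270 − 1205 = 2065 bp
  3467 − 3270 = 197 bp
Sorted largest to smallest: 2065, 919, 286, 197 bp.

2065, 919, 286, 197 bp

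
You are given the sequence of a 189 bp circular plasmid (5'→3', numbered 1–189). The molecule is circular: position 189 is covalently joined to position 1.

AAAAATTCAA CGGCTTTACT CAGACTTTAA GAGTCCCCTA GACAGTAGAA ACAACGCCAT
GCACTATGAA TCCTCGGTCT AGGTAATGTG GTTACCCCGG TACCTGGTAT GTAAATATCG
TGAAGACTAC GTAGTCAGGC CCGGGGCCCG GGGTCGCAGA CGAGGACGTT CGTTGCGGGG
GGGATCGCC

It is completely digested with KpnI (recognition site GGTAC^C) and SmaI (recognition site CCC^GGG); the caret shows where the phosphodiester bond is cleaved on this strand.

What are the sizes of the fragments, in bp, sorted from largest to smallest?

The KpnI site (GGTACC) starts at position 99.
KpnI cuts after base 5 of each site (before the last base), so after position 103.
SmaI sites (CCCGGG) start at positions 140, 147.
SmaI cuts after base 3 of each site, so after positions 142, 149.
Combined cut positions: 103, 142, 149.
Circular molecule, 3 cuts → 3 fragments:
  104–142 → 39 bp
  143–149 → 7 bp
  150–189 then 1–103 → 40 + 103 = 143 bp
Sorted largest to smallest: 143, 39, 7 bp.

143, 39, 7 bp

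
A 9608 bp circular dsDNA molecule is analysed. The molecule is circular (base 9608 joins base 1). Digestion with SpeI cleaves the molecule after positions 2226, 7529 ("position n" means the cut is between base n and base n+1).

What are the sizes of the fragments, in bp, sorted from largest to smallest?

5303, 4305 bp

Circular molecule, 2 cuts → 2 fragments:
  7529 − 2226 = 5303 bp
  wrap: 9608 − 7529 + 2226 = 4305 bp
Sorted largest to smallest: 5303, 4305 bp.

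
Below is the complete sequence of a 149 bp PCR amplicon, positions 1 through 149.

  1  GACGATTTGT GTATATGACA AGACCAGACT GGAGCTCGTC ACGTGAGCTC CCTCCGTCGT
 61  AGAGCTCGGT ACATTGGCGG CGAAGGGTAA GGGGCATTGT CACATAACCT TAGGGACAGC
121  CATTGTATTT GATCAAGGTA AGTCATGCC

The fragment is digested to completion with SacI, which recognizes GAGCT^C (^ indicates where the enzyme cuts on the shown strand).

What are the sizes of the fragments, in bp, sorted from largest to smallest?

83, 36, 17, 13 bp

SacI sites (GAGCTC) start at positions 32, 45, 62.
SacI cuts after base 5 of each site (before the last base), so after positions 36, 49, 66.
Linear molecule, 3 cuts → 4 fragments:
  1–36 → 36 bp
  37–49 → 13 bp
  50–66 → 17 bp
  67–149 → 83 bp
Sorted largest to smallest: 83, 36, 17, 13 bp.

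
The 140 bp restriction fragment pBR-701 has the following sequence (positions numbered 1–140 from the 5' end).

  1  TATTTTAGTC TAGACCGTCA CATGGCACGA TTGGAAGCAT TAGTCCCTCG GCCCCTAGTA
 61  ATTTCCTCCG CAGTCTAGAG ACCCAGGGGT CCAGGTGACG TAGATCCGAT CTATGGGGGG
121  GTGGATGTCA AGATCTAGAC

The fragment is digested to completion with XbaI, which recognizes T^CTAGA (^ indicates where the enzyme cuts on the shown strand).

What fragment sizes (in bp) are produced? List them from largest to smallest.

65, 60, 9, 6 bp

XbaI sites (TCTAGA) start at positions 9, 74, 134.
XbaI cuts after the first base of each site, so after positions 9, 74, 134.
Linear molecule, 3 cuts → 4 fragments:
  1–9 → 9 bp
  10–74 → 65 bp
  75–134 → 60 bp
  135–140 → 6 bp
Sorted largest to smallest: 65, 60, 9, 6 bp.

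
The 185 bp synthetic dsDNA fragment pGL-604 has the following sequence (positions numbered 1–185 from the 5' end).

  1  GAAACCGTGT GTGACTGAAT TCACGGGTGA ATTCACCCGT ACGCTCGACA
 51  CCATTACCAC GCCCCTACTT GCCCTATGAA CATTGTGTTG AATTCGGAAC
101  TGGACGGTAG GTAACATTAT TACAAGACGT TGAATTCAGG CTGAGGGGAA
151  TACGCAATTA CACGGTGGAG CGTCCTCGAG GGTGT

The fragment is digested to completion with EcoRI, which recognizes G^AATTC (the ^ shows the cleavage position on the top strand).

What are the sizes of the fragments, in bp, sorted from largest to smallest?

EcoRI sites (GAATTC) start at positions 17, 29, 90, 132.
EcoRI cuts after the first base of each site, so after positions 17, 29, 90, 132.
Linear molecule, 4 cuts → 5 fragments:
  1–17 → 17 bp
  18–29 → 12 bp
  30–90 → 61 bp
  91–132 → 42 bp
  133–185 → 53 bp
Sorted largest to smallest: 61, 53, 42, 17, 12 bp.

61, 53, 42, 17, 12 bp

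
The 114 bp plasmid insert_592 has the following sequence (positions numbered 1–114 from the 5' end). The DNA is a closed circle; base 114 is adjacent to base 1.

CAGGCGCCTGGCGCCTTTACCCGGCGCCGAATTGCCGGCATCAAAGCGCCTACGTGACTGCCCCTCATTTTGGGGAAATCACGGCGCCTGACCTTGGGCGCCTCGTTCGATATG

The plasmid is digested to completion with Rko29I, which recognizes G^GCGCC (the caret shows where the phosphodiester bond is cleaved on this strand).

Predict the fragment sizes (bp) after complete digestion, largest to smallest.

60, 20, 14, 13, 7 bp

Rko29I sites (GGCGCC) start at positions 3, 10, 23, 83, 97.
Rko29I cuts after the first base of each site, so after positions 3, 10, 23, 83, 97.
Circular molecule, 5 cuts → 5 fragments:
  4–10 → 7 bp
  11–23 → 13 bp
  24–83 → 60 bp
  84–97 → 14 bp
  98–114 then 1–3 → 17 + 3 = 20 bp
Sorted largest to smallest: 60, 20, 14, 13, 7 bp.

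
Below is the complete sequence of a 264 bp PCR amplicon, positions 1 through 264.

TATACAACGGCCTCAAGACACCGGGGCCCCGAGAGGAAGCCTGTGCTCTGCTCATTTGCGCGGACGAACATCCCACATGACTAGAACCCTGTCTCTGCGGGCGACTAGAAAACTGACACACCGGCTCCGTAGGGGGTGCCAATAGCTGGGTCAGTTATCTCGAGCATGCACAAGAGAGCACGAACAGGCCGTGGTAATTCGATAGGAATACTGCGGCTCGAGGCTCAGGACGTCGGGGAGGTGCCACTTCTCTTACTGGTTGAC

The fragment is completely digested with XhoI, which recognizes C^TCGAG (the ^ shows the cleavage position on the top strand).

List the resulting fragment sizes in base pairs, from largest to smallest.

159, 58, 47 bp

XhoI sites (CTCGAG) start at positions 159, 217.
XhoI cuts after the first base of each site, so after positions 159, 217.
Linear molecule, 2 cuts → 3 fragments:
  1–159 → 159 bp
  160–217 → 58 bp
  218–264 → 47 bp
Sorted largest to smallest: 159, 58, 47 bp.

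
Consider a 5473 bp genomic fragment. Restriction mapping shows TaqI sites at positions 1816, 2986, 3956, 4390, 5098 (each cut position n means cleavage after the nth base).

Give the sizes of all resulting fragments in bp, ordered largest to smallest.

Linear molecule, 5 cuts → 6 fragments:
  1816 − 0 = 1816 bp
  2986 − 1816 = 1170 bp
  3956 − 2986 = 970 bp
  4390 − 3956 = 434 bp
  5098 − 4390 = 708 bp
  5473 − 5098 = 375 bp
Sorted largest to smallest: 1816, 1170, 970, 708, 434, 375 bp.

1816, 1170, 970, 708, 434, 375 bp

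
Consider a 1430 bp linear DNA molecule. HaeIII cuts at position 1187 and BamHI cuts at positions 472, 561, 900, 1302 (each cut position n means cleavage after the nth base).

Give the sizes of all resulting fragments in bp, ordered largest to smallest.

Combined cut positions (sorted): 472, 561, 900, 1187, 1302.
Linear molecule, 5 cuts → 6 fragments:
  472 − 0 = 472 bp
  561 − 472 = 89 bp
  900 − 561 = 339 bp
  1187 − 900 = 287 bp
  1302 − 1187 = 115 bp
  1430 − 1302 = 128 bp
Sorted largest to smallest: 472, 339, 287, 128, 115, 89 bp.

472, 339, 287, 128, 115, 89 bp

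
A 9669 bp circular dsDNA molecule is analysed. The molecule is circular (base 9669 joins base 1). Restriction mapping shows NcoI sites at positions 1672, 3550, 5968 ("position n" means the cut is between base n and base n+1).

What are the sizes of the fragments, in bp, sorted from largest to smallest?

5373, 2418, 1878 bp

Circular molecule, 3 cuts → 3 fragments:
  3550 − 1672 = 1878 bp
  5968 − 3550 = 2418 bp
  wrap: 9669 − 5968 + 1672 = 5373 bp
Sorted largest to smallest: 5373, 2418, 1878 bp.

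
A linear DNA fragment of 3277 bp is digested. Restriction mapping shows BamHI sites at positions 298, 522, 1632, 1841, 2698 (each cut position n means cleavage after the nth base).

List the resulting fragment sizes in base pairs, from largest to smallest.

Linear molecule, 5 cuts → 6 fragments:
  298 − 0 = 298 bp
  522 − 298 = 224 bp
  1632 − 522 = 1110 bp
  1841 − 1632 = 209 bp
  2698 − 1841 = 857 bp
  3277 − 2698 = 579 bp
Sorted largest to smallest: 1110, 857, 579, 298, 224, 209 bp.

1110, 857, 579, 298, 224, 209 bp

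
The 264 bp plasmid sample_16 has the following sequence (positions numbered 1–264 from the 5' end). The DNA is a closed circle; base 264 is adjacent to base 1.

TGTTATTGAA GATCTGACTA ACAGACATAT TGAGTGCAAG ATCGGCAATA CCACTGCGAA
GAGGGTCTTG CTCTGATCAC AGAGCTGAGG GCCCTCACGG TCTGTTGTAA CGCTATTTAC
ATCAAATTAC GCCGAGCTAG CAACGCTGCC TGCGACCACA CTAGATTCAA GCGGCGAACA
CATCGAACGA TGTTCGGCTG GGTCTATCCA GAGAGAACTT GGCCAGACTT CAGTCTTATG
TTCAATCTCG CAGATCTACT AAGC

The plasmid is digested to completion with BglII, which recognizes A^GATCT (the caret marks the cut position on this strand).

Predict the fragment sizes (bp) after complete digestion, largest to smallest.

242, 22 bp

BglII sites (AGATCT) start at positions 10, 252.
BglII cuts after the first base of each site, so after positions 10, 252.
Circular molecule, 2 cuts → 2 fragments:
  11–252 → 242 bp
  253–264 then 1–10 → 12 + 10 = 22 bp
Sorted largest to smallest: 242, 22 bp.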